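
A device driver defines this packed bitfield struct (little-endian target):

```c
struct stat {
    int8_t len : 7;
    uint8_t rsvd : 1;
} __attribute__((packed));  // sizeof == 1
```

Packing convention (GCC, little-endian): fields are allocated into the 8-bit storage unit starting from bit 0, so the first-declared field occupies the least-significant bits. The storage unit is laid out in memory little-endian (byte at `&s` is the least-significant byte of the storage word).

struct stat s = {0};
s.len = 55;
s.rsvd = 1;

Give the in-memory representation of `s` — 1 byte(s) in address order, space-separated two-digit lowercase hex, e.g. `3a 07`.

b7

[0+:7] len=55 & 0x7f = 0x37; word=0x37
[7+:1] rsvd=1 & 0x1 = 0x1; word=0xb7
word = 0xb7 → little-endian bytes:
  [0]=0xb7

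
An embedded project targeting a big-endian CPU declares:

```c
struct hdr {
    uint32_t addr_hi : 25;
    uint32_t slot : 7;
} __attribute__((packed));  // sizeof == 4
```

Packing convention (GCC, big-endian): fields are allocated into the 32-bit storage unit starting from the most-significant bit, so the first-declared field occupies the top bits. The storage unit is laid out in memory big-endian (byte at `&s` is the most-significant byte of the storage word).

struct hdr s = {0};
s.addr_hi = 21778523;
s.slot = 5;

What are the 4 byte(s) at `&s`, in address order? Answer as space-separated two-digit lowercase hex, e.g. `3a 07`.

a6 28 2d 85

addr_hi:25 = 21778523 → 0x14c505b << 7 → word 0xa6282d80
slot:7 = 5 → 0x5 << 0 → word 0xa6282d85
word = 0xa6282d85 → big-endian bytes:
  [0]=0xa6  [1]=0x28  [2]=0x2d  [3]=0x85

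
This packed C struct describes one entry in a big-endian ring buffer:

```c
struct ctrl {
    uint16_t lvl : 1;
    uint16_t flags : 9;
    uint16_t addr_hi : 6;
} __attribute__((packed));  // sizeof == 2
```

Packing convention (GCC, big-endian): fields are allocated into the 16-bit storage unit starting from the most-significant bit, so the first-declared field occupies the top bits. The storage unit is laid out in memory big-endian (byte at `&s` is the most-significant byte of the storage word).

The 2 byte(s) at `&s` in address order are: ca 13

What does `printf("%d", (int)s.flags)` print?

[0]=0xca [1]=0x13 (big-endian) → word 0xca13
lvl:1 @ bit 15 → (0xca13>>15)&0x1 = 0x1
flags:9 @ bit 6 → (0xca13>>6)&0x1ff = 0x128  ←
addr_hi:6 @ bit 0 → (0xca13>>0)&0x3f = 0x13

296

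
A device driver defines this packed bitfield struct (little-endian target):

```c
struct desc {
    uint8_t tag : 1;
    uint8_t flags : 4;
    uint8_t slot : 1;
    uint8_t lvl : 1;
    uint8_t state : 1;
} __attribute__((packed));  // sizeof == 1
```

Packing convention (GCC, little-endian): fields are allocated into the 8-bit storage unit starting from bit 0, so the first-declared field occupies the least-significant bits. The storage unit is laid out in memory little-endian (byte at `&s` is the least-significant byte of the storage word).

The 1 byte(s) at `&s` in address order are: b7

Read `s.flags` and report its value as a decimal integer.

11

[0]=0xb7 (little-endian) → word 0xb7
tag:1 @ bit 0 → (0xb7>>0)&0x1 = 0x1
flags:4 @ bit 1 → (0xb7>>1)&0xf = 0xb  ←
slot:1 @ bit 5 → (0xb7>>5)&0x1 = 0x1
lvl:1 @ bit 6 → (0xb7>>6)&0x1 = 0x0
state:1 @ bit 7 → (0xb7>>7)&0x1 = 0x1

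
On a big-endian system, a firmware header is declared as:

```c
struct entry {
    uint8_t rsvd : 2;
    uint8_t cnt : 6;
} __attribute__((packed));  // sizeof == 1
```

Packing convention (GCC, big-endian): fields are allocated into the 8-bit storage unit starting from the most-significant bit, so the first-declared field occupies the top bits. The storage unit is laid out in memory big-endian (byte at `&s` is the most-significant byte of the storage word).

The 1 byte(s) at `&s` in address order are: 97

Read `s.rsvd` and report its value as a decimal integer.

2

[0]=0x97 (big-endian) → word 0x97
rsvd:2 @ bit 6 → (0x97>>6)&0x3 = 0x2  ←
cnt:6 @ bit 0 → (0x97>>0)&0x3f = 0x17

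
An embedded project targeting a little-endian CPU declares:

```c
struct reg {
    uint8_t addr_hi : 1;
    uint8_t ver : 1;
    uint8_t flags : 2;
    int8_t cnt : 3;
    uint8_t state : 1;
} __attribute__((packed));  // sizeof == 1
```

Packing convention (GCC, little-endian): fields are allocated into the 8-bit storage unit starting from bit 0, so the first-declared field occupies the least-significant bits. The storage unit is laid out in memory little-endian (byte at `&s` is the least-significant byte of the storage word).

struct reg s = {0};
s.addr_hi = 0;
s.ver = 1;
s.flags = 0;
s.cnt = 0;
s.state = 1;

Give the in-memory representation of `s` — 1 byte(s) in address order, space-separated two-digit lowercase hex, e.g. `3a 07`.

82

addr_hi (1b) val=0 bits=0x0 at bit 0: 0x00
ver (1b) val=1 bits=0x1 at bit 1: 0x02
flags (2b) val=0 bits=0x0 at bit 2: 0x02
cnt (3b) val=0 bits=0x0 at bit 4: 0x02
state (1b) val=1 bits=0x1 at bit 7: 0x82
word = 0x82 → little-endian bytes:
  [0]=0x82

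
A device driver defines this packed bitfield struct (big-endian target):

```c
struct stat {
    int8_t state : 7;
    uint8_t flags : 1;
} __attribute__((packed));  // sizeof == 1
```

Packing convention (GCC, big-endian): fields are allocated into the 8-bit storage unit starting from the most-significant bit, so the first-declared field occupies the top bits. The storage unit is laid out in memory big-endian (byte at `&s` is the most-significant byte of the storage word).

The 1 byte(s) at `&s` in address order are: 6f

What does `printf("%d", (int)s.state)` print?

55

[0]=0x6f (big-endian) → word 0x6f
state:7 @ bit 1 → (0x6f>>1)&0x7f = 0x37  ←
flags:1 @ bit 0 → (0x6f>>0)&0x1 = 0x1
state signed 7b, MSB=0: value = 55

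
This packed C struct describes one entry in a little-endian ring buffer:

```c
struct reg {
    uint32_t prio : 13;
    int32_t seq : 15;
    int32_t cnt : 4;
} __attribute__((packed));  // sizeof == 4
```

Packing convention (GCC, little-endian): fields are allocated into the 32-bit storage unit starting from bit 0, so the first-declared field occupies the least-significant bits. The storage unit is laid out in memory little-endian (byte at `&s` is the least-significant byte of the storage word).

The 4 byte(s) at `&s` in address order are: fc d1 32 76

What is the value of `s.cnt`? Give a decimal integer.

[0]=0xfc [1]=0xd1 [2]=0x32 [3]=0x76 (little-endian) → word 0x7632d1fc
prio [0+:13] = (word>>0) & 0x1fff = 4604
seq [13+:15] = (word>>13) & 0x7fff = 12694
cnt [28+:4] = (word>>28) & 0xf = 7  ←
cnt signed 4b, MSB=0: value = 7

7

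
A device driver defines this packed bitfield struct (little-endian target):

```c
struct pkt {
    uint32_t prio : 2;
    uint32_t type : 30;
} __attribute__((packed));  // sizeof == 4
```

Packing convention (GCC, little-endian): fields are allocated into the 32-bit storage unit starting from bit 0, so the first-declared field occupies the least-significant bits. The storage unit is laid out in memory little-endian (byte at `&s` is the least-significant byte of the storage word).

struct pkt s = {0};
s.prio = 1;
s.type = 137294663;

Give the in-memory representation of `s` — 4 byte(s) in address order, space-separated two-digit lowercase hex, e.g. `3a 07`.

1d cd bb 20

[0+:2] prio=1 & 0x3 = 0x1; word=0x00000001
[2+:30] type=137294663 & 0x3fffffff = 0x82ef347; word=0x20bbcd1d
word = 0x20bbcd1d → little-endian bytes:
  [0]=0x1d  [1]=0xcd  [2]=0xbb  [3]=0x20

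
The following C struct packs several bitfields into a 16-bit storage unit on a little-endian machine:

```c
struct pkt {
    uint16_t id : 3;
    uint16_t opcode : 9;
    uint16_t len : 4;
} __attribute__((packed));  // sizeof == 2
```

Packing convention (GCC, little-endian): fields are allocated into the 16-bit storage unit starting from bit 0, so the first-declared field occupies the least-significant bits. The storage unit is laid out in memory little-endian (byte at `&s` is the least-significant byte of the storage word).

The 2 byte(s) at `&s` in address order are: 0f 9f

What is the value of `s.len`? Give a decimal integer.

9

[0]=0x0f [1]=0x9f (little-endian) → word 0x9f0f
id [0+:3] = (word>>0) & 0x7 = 7
opcode [3+:9] = (word>>3) & 0x1ff = 481
len [12+:4] = (word>>12) & 0xf = 9  ←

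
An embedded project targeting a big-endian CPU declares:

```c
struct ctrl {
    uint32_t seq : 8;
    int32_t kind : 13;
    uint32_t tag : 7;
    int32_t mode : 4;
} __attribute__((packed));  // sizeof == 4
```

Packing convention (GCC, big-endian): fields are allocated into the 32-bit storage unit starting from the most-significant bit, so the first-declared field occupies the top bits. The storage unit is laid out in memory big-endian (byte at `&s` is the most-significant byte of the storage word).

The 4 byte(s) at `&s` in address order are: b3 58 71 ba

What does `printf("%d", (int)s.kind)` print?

[0]=0xb3 [1]=0x58 [2]=0x71 [3]=0xba (big-endian) → word 0xb35871ba
seq:8 @ bit 24 → (0xb35871ba>>24)&0xff = 0xb3
kind:13 @ bit 11 → (0xb35871ba>>11)&0x1fff = 0xb0e  ←
tag:7 @ bit 4 → (0xb35871ba>>4)&0x7f = 0x1b
mode:4 @ bit 0 → (0xb35871ba>>0)&0xf = 0xa
kind signed 13b, MSB=0: value = 2830

2830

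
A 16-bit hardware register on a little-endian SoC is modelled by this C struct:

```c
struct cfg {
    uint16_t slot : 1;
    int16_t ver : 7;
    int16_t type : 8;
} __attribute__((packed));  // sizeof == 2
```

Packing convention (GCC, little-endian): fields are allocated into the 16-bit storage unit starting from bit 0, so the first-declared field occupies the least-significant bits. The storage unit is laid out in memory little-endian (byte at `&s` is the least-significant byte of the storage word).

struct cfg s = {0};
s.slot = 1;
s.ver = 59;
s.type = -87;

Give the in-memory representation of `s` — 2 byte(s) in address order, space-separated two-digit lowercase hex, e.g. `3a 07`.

[0+:1] slot=1 & 0x1 = 0x1; word=0x0001
[1+:7] ver=59 & 0x7f = 0x3b; word=0x0077
[8+:8] type=-87 & 0xff = 0xa9; word=0xa977
word = 0xa977 → little-endian bytes:
  [0]=0x77  [1]=0xa9

77 a9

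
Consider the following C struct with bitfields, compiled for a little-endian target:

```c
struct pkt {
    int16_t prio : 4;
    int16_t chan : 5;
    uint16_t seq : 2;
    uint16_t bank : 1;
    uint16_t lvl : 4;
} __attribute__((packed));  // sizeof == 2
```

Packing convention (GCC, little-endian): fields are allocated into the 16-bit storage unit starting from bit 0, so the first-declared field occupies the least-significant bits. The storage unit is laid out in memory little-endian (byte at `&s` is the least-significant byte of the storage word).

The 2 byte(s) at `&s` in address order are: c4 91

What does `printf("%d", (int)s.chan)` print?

[0]=0xc4 [1]=0x91 (little-endian) → word 0x91c4
prio:4 @ bit 0 → (0x91c4>>0)&0xf = 0x4
chan:5 @ bit 4 → (0x91c4>>4)&0x1f = 0x1c  ←
seq:2 @ bit 9 → (0x91c4>>9)&0x3 = 0x0
bank:1 @ bit 11 → (0x91c4>>11)&0x1 = 0x0
lvl:4 @ bit 12 → (0x91c4>>12)&0xf = 0x9
chan signed 5b, MSB=1: 28 - 32 = -4

-4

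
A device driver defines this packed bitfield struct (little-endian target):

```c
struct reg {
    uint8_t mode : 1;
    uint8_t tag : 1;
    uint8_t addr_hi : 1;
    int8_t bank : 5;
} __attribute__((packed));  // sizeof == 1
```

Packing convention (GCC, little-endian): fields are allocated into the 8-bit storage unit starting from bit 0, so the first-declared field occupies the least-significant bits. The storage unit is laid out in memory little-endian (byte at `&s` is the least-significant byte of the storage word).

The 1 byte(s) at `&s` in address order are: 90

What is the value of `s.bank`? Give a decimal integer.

[0]=0x90 (little-endian) → word 0x90
mode:1 @ bit 0 → (0x90>>0)&0x1 = 0x0
tag:1 @ bit 1 → (0x90>>1)&0x1 = 0x0
addr_hi:1 @ bit 2 → (0x90>>2)&0x1 = 0x0
bank:5 @ bit 3 → (0x90>>3)&0x1f = 0x12  ←
bank signed 5b, MSB=1: 18 - 32 = -14

-14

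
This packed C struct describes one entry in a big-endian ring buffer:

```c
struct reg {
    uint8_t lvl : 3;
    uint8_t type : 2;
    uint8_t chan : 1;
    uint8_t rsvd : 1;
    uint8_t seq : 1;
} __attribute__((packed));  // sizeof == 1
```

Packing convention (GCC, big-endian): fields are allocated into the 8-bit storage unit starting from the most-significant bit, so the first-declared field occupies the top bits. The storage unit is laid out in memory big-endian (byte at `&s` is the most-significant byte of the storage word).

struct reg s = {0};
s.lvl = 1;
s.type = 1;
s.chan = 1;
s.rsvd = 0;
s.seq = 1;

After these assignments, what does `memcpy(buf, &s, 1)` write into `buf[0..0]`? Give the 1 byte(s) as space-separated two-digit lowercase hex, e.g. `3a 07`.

2d

lvl (3b) val=1 bits=0x1 at bit 5: 0x20
type (2b) val=1 bits=0x1 at bit 3: 0x28
chan (1b) val=1 bits=0x1 at bit 2: 0x2c
rsvd (1b) val=0 bits=0x0 at bit 1: 0x2c
seq (1b) val=1 bits=0x1 at bit 0: 0x2d
word = 0x2d → big-endian bytes:
  [0]=0x2d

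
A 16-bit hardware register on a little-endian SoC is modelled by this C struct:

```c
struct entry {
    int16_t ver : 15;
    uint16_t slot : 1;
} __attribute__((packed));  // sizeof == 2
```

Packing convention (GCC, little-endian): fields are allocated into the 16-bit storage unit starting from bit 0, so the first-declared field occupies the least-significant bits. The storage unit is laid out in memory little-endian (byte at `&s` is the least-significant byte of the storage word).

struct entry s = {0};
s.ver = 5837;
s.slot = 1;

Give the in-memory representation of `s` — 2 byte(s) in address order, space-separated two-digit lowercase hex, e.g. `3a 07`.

ver:15 = 5837 → 0x16cd << 0 → word 0x16cd
slot:1 = 1 → 0x1 << 15 → word 0x96cd
word = 0x96cd → little-endian bytes:
  [0]=0xcd  [1]=0x96

cd 96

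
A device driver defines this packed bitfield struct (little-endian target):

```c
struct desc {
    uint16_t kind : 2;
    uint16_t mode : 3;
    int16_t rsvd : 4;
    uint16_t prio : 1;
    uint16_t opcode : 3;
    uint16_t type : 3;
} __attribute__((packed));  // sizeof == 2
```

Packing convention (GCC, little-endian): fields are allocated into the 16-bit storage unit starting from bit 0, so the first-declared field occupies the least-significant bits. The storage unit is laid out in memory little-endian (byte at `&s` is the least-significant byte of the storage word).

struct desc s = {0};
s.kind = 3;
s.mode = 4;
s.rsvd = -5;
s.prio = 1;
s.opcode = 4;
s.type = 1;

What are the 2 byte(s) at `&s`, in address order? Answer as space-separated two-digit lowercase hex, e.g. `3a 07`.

kind:2 = 3 → 0x3 << 0 → word 0x0003
mode:3 = 4 → 0x4 << 2 → word 0x0013
rsvd:4 = -5 → 0xb << 5 → word 0x0173
prio:1 = 1 → 0x1 << 9 → word 0x0373
opcode:3 = 4 → 0x4 << 10 → word 0x1373
type:3 = 1 → 0x1 << 13 → word 0x3373
word = 0x3373 → little-endian bytes:
  [0]=0x73  [1]=0x33

73 33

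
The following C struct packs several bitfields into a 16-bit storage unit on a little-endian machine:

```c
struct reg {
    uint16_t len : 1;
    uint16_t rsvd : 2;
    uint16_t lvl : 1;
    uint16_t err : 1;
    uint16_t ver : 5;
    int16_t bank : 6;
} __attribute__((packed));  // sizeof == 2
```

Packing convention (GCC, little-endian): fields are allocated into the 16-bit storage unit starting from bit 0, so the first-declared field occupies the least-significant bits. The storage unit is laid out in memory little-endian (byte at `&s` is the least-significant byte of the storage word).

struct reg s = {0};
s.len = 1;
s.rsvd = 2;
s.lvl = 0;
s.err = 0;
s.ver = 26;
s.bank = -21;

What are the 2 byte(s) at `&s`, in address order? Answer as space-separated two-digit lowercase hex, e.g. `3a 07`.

45 af

[0+:1] len=1 & 0x1 = 0x1; word=0x0001
[1+:2] rsvd=2 & 0x3 = 0x2; word=0x0005
[3+:1] lvl=0 & 0x1 = 0x0; word=0x0005
[4+:1] err=0 & 0x1 = 0x0; word=0x0005
[5+:5] ver=26 & 0x1f = 0x1a; word=0x0345
[10+:6] bank=-21 & 0x3f = 0x2b; word=0xaf45
word = 0xaf45 → little-endian bytes:
  [0]=0x45  [1]=0xaf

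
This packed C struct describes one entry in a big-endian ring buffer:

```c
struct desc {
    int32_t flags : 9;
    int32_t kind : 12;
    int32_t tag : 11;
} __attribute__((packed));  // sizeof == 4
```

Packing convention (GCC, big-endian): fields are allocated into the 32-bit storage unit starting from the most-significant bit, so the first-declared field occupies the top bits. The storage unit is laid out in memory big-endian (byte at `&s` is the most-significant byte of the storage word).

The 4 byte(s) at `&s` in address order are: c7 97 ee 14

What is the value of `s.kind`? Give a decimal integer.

[0]=0xc7 [1]=0x97 [2]=0xee [3]=0x14 (big-endian) → word 0xc797ee14
flags [23+:9] = (word>>23) & 0x1ff = 399
kind [11+:12] = (word>>11) & 0xfff = 765  ←
tag [0+:11] = (word>>0) & 0x7ff = 1556
kind signed 12b, MSB=0: value = 765

765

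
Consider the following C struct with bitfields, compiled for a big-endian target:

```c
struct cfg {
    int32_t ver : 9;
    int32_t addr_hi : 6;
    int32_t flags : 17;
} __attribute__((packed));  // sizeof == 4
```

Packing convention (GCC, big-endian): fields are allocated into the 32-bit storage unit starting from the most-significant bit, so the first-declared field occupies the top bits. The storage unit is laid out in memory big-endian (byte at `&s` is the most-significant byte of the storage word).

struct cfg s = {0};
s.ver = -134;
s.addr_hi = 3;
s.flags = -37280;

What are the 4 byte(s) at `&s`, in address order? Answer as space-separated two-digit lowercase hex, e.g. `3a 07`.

ver (9b) val=-134 bits=0x17a at bit 23: 0xbd000000
addr_hi (6b) val=3 bits=0x3 at bit 17: 0xbd060000
flags (17b) val=-37280 bits=0x16e60 at bit 0: 0xbd076e60
word = 0xbd076e60 → big-endian bytes:
  [0]=0xbd  [1]=0x07  [2]=0x6e  [3]=0x60

bd 07 6e 60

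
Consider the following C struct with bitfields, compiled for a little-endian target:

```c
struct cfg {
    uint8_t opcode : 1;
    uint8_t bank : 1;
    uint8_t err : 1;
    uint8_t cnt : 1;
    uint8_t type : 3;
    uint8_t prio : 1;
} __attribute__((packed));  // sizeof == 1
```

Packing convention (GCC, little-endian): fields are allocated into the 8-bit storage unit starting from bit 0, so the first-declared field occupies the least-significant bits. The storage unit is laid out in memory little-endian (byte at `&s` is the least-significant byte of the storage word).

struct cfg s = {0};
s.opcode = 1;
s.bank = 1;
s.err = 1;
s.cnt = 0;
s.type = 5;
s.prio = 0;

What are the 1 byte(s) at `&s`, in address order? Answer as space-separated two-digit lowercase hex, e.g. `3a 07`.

opcode (1b) val=1 bits=0x1 at bit 0: 0x01
bank (1b) val=1 bits=0x1 at bit 1: 0x03
err (1b) val=1 bits=0x1 at bit 2: 0x07
cnt (1b) val=0 bits=0x0 at bit 3: 0x07
type (3b) val=5 bits=0x5 at bit 4: 0x57
prio (1b) val=0 bits=0x0 at bit 7: 0x57
word = 0x57 → little-endian bytes:
  [0]=0x57

57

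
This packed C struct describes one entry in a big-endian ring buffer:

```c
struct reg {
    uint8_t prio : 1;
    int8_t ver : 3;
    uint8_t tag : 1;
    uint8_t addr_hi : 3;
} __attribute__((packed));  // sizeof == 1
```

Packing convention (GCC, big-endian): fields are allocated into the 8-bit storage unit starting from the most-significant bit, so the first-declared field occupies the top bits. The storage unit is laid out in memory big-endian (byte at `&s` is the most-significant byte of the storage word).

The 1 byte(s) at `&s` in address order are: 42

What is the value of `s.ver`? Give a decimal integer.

-4

[0]=0x42 (big-endian) → word 0x42
prio [7+:1] = (word>>7) & 0x1 = 0
ver [4+:3] = (word>>4) & 0x7 = 4  ←
tag [3+:1] = (word>>3) & 0x1 = 0
addr_hi [0+:3] = (word>>0) & 0x7 = 2
ver signed 3b, MSB=1: 4 - 8 = -4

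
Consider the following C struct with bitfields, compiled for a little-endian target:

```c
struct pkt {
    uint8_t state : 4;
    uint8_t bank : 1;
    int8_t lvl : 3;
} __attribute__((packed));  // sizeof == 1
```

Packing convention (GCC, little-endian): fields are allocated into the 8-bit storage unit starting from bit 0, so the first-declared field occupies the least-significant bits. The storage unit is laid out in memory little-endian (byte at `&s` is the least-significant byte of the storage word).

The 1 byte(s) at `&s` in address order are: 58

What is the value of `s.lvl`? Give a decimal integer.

[0]=0x58 (little-endian) → word 0x58
state:4 @ bit 0 → (0x58>>0)&0xf = 0x8
bank:1 @ bit 4 → (0x58>>4)&0x1 = 0x1
lvl:3 @ bit 5 → (0x58>>5)&0x7 = 0x2  ←
lvl signed 3b, MSB=0: value = 2

2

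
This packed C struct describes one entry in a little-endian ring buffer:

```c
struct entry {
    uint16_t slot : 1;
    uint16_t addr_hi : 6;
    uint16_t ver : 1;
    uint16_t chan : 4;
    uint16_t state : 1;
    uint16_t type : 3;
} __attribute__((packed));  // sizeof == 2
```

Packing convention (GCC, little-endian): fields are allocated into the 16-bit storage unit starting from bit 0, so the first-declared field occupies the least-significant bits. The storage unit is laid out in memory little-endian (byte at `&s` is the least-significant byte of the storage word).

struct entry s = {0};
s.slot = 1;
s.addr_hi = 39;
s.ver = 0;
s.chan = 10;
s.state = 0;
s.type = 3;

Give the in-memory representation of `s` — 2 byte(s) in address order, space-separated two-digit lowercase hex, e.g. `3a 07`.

slot (1b) val=1 bits=0x1 at bit 0: 0x0001
addr_hi (6b) val=39 bits=0x27 at bit 1: 0x004f
ver (1b) val=0 bits=0x0 at bit 7: 0x004f
chan (4b) val=10 bits=0xa at bit 8: 0x0a4f
state (1b) val=0 bits=0x0 at bit 12: 0x0a4f
type (3b) val=3 bits=0x3 at bit 13: 0x6a4f
word = 0x6a4f → little-endian bytes:
  [0]=0x4f  [1]=0x6a

4f 6a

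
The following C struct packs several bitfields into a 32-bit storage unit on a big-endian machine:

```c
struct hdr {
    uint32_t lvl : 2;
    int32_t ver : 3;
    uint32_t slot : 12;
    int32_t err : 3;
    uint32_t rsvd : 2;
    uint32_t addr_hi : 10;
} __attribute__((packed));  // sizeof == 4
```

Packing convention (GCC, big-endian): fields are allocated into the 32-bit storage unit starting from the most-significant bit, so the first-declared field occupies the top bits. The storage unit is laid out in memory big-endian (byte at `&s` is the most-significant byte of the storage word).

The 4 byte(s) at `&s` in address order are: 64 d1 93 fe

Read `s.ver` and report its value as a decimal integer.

-4

[0]=0x64 [1]=0xd1 [2]=0x93 [3]=0xfe (big-endian) → word 0x64d193fe
lvl [30+:2] = (word>>30) & 0x3 = 1
ver [27+:3] = (word>>27) & 0x7 = 4  ←
slot [15+:12] = (word>>15) & 0xfff = 2467
err [12+:3] = (word>>12) & 0x7 = 1
rsvd [10+:2] = (word>>10) & 0x3 = 0
addr_hi [0+:10] = (word>>0) & 0x3ff = 1022
ver signed 3b, MSB=1: 4 - 8 = -4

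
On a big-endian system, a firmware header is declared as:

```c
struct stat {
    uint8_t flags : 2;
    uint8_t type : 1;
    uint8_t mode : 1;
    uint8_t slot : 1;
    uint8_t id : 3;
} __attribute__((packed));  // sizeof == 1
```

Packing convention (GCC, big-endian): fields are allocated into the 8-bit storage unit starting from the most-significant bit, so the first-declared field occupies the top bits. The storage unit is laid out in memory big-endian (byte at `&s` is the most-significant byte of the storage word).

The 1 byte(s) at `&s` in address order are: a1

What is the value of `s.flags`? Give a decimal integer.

[0]=0xa1 (big-endian) → word 0xa1
flags [6+:2] = (word>>6) & 0x3 = 2  ←
type [5+:1] = (word>>5) & 0x1 = 1
mode [4+:1] = (word>>4) & 0x1 = 0
slot [3+:1] = (word>>3) & 0x1 = 0
id [0+:3] = (word>>0) & 0x7 = 1

2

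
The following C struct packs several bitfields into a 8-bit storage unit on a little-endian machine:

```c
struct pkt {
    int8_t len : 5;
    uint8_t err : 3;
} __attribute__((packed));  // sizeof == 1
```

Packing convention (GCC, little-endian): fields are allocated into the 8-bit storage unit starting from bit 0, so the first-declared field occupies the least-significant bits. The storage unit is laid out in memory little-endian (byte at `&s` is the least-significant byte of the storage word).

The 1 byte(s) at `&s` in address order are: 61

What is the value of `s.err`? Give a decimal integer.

[0]=0x61 (little-endian) → word 0x61
len:5 @ bit 0 → (0x61>>0)&0x1f = 0x1
err:3 @ bit 5 → (0x61>>5)&0x7 = 0x3  ←

3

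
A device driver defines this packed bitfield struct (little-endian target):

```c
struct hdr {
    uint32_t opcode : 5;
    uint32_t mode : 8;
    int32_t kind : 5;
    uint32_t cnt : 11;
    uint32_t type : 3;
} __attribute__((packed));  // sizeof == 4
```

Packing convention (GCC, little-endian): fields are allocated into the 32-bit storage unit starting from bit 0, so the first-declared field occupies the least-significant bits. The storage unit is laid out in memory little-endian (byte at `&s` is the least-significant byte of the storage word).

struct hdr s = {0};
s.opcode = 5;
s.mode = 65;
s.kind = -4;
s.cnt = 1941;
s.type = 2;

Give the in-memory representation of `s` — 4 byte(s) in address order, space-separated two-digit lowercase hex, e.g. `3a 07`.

opcode (5b) val=5 bits=0x5 at bit 0: 0x00000005
mode (8b) val=65 bits=0x41 at bit 5: 0x00000825
kind (5b) val=-4 bits=0x1c at bit 13: 0x00038825
cnt (11b) val=1941 bits=0x795 at bit 18: 0x1e578825
type (3b) val=2 bits=0x2 at bit 29: 0x5e578825
word = 0x5e578825 → little-endian bytes:
  [0]=0x25  [1]=0x88  [2]=0x57  [3]=0x5e

25 88 57 5e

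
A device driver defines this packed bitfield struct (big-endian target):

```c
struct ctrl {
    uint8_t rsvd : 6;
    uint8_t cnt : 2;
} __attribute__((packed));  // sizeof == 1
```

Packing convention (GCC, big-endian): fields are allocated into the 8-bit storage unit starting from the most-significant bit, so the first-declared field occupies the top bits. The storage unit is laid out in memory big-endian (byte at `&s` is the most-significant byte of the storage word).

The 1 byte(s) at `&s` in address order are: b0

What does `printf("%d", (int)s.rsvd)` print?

[0]=0xb0 (big-endian) → word 0xb0
rsvd [2+:6] = (word>>2) & 0x3f = 44  ←
cnt [0+:2] = (word>>0) & 0x3 = 0

44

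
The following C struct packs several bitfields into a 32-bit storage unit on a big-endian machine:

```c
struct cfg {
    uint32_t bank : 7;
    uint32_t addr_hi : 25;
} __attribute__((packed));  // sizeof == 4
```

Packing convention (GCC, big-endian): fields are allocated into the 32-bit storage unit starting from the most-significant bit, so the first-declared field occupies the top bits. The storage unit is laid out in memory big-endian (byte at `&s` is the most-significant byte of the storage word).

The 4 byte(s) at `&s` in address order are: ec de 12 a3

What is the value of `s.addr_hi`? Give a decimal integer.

14553763

[0]=0xec [1]=0xde [2]=0x12 [3]=0xa3 (big-endian) → word 0xecde12a3
bank:7 @ bit 25 → (0xecde12a3>>25)&0x7f = 0x76
addr_hi:25 @ bit 0 → (0xecde12a3>>0)&0x1ffffff = 0xde12a3  ←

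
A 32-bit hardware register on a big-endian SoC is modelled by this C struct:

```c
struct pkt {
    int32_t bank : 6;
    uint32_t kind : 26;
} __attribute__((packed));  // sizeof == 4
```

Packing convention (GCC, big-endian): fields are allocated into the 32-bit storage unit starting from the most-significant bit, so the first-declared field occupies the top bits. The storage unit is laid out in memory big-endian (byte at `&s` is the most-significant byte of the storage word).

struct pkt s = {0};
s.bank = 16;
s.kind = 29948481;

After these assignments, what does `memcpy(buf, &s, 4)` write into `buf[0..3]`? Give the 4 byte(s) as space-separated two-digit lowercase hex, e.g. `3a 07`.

[26+:6] bank=16 & 0x3f = 0x10; word=0x40000000
[0+:26] kind=29948481 & 0x3ffffff = 0x1c8fa41; word=0x41c8fa41
word = 0x41c8fa41 → big-endian bytes:
  [0]=0x41  [1]=0xc8  [2]=0xfa  [3]=0x41

41 c8 fa 41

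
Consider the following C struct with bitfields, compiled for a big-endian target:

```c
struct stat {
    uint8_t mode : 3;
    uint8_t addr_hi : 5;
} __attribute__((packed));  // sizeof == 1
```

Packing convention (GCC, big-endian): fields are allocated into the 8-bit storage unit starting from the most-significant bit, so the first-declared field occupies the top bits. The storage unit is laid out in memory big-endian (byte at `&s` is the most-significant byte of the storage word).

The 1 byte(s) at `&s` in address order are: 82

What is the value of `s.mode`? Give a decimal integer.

[0]=0x82 (big-endian) → word 0x82
mode [5+:3] = (word>>5) & 0x7 = 4  ←
addr_hi [0+:5] = (word>>0) & 0x1f = 2

4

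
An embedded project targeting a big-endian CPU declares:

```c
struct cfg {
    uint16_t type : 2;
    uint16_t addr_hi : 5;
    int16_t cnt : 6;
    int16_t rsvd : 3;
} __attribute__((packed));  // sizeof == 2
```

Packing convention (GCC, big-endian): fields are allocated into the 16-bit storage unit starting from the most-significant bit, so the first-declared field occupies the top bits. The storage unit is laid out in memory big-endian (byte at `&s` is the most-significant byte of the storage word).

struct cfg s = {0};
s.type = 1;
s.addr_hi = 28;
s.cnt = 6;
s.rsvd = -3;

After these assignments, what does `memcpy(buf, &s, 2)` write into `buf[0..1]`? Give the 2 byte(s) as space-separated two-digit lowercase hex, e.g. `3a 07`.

type:2 = 1 → 0x1 << 14 → word 0x4000
addr_hi:5 = 28 → 0x1c << 9 → word 0x7800
cnt:6 = 6 → 0x6 << 3 → word 0x7830
rsvd:3 = -3 → 0x5 << 0 → word 0x7835
word = 0x7835 → big-endian bytes:
  [0]=0x78  [1]=0x35

78 35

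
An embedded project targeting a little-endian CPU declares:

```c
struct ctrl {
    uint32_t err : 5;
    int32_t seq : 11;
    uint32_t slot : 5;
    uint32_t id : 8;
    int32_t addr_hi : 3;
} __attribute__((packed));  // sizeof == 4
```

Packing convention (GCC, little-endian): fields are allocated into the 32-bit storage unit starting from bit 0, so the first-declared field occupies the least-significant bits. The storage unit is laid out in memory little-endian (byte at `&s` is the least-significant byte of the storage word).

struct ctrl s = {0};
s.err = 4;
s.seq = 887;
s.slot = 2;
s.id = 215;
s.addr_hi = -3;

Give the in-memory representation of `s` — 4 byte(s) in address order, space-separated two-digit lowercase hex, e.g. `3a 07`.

err (5b) val=4 bits=0x4 at bit 0: 0x00000004
seq (11b) val=887 bits=0x377 at bit 5: 0x00006ee4
slot (5b) val=2 bits=0x2 at bit 16: 0x00026ee4
id (8b) val=215 bits=0xd7 at bit 21: 0x1ae26ee4
addr_hi (3b) val=-3 bits=0x5 at bit 29: 0xbae26ee4
word = 0xbae26ee4 → little-endian bytes:
  [0]=0xe4  [1]=0x6e  [2]=0xe2  [3]=0xba

e4 6e e2 ba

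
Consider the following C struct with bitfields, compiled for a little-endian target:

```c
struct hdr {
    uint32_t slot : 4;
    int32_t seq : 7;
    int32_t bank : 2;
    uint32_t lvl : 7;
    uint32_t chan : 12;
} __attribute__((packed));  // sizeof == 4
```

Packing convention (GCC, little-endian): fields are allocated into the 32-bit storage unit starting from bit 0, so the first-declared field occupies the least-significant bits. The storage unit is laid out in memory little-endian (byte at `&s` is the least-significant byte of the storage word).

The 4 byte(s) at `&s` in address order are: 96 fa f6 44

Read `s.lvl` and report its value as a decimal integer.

55

[0]=0x96 [1]=0xfa [2]=0xf6 [3]=0x44 (little-endian) → word 0x44f6fa96
slot [0+:4] = (word>>0) & 0xf = 6
seq [4+:7] = (word>>4) & 0x7f = 41
bank [11+:2] = (word>>11) & 0x3 = 3
lvl [13+:7] = (word>>13) & 0x7f = 55  ←
chan [20+:12] = (word>>20) & 0xfff = 1103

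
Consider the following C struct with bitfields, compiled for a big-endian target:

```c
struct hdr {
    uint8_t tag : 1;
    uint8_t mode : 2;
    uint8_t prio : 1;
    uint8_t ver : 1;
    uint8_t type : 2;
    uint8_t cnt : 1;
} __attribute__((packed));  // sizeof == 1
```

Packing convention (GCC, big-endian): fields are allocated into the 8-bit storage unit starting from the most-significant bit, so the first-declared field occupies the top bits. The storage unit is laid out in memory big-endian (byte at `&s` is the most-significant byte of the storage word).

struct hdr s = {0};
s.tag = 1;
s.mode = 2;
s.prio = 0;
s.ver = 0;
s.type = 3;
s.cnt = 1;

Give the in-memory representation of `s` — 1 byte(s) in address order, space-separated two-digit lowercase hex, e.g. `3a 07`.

tag:1 = 1 → 0x1 << 7 → word 0x80
mode:2 = 2 → 0x2 << 5 → word 0xc0
prio:1 = 0 → 0x0 << 4 → word 0xc0
ver:1 = 0 → 0x0 << 3 → word 0xc0
type:2 = 3 → 0x3 << 1 → word 0xc6
cnt:1 = 1 → 0x1 << 0 → word 0xc7
word = 0xc7 → big-endian bytes:
  [0]=0xc7

c7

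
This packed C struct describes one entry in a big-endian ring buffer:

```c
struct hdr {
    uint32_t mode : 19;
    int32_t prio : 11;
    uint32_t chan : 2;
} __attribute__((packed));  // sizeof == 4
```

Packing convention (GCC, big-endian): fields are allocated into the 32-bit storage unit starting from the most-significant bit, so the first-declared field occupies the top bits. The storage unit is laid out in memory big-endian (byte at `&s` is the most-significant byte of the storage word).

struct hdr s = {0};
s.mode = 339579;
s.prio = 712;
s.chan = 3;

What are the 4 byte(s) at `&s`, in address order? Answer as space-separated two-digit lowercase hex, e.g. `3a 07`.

a5 cf 6b 23

mode:19 = 339579 → 0x52e7b << 13 → word 0xa5cf6000
prio:11 = 712 → 0x2c8 << 2 → word 0xa5cf6b20
chan:2 = 3 → 0x3 << 0 → word 0xa5cf6b23
word = 0xa5cf6b23 → big-endian bytes:
  [0]=0xa5  [1]=0xcf  [2]=0x6b  [3]=0x23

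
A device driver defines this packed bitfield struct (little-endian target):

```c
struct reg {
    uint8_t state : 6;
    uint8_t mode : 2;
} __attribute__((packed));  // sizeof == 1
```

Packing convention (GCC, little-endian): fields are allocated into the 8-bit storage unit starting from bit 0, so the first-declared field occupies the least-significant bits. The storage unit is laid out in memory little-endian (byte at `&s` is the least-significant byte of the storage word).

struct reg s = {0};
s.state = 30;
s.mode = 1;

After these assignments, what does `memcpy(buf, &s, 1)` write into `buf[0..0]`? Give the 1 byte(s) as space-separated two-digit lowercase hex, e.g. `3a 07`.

[0+:6] state=30 & 0x3f = 0x1e; word=0x1e
[6+:2] mode=1 & 0x3 = 0x1; word=0x5e
word = 0x5e → little-endian bytes:
  [0]=0x5e

5e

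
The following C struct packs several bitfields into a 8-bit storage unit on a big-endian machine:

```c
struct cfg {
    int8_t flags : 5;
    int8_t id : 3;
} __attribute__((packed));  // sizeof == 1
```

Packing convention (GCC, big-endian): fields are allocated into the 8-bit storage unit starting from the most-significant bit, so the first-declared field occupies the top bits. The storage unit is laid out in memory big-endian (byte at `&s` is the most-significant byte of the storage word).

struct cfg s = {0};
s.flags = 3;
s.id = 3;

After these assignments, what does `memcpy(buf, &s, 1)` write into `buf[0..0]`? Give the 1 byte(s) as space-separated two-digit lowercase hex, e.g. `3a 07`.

1b

flags (5b) val=3 bits=0x3 at bit 3: 0x18
id (3b) val=3 bits=0x3 at bit 0: 0x1b
word = 0x1b → big-endian bytes:
  [0]=0x1b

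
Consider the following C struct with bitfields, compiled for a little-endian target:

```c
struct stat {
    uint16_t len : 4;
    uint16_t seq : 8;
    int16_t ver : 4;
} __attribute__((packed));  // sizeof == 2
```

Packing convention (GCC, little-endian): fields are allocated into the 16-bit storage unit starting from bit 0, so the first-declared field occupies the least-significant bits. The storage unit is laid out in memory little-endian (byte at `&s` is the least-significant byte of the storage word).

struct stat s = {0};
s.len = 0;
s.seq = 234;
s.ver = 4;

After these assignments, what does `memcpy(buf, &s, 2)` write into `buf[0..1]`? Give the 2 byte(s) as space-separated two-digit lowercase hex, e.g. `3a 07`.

a0 4e

[0+:4] len=0 & 0xf = 0x0; word=0x0000
[4+:8] seq=234 & 0xff = 0xea; word=0x0ea0
[12+:4] ver=4 & 0xf = 0x4; word=0x4ea0
word = 0x4ea0 → little-endian bytes:
  [0]=0xa0  [1]=0x4e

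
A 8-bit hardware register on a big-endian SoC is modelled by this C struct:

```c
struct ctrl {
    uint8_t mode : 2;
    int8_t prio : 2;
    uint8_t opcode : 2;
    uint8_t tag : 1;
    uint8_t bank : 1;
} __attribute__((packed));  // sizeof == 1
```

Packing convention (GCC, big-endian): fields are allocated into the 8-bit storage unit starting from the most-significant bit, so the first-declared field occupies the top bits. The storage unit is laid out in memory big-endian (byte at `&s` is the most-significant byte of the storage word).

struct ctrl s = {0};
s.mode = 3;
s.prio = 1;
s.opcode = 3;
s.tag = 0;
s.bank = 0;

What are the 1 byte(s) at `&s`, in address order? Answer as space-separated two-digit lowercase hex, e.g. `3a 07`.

dc

mode (2b) val=3 bits=0x3 at bit 6: 0xc0
prio (2b) val=1 bits=0x1 at bit 4: 0xd0
opcode (2b) val=3 bits=0x3 at bit 2: 0xdc
tag (1b) val=0 bits=0x0 at bit 1: 0xdc
bank (1b) val=0 bits=0x0 at bit 0: 0xdc
word = 0xdc → big-endian bytes:
  [0]=0xdc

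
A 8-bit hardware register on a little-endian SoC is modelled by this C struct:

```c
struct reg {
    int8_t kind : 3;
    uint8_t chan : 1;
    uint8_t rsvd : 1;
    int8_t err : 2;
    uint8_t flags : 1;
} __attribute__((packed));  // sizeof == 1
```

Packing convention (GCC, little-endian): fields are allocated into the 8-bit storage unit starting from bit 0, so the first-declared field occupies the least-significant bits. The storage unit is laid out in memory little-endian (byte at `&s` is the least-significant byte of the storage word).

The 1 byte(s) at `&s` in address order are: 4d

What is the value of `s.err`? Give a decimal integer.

[0]=0x4d (little-endian) → word 0x4d
kind [0+:3] = (word>>0) & 0x7 = 5
chan [3+:1] = (word>>3) & 0x1 = 1
rsvd [4+:1] = (word>>4) & 0x1 = 0
err [5+:2] = (word>>5) & 0x3 = 2  ←
flags [7+:1] = (word>>7) & 0x1 = 0
err signed 2b, MSB=1: 2 - 4 = -2

-2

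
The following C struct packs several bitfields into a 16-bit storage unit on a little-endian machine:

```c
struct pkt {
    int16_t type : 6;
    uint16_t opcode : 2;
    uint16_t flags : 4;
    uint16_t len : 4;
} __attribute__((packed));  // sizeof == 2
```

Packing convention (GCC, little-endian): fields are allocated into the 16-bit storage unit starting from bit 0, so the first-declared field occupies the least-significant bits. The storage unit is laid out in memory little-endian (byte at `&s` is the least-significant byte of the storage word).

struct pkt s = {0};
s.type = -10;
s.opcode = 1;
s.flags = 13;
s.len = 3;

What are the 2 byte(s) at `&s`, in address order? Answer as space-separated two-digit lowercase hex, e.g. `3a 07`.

76 3d

[0+:6] type=-10 & 0x3f = 0x36; word=0x0036
[6+:2] opcode=1 & 0x3 = 0x1; word=0x0076
[8+:4] flags=13 & 0xf = 0xd; word=0x0d76
[12+:4] len=3 & 0xf = 0x3; word=0x3d76
word = 0x3d76 → little-endian bytes:
  [0]=0x76  [1]=0x3d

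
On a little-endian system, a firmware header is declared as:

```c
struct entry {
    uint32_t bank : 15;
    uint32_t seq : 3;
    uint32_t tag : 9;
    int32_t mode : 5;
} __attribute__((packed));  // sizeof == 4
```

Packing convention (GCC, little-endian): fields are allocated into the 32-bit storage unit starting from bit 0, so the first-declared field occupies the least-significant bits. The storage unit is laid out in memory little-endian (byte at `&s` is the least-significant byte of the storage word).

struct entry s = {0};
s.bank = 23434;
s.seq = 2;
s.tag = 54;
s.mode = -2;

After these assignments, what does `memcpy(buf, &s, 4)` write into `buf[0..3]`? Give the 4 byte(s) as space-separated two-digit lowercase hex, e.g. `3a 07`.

[0+:15] bank=23434 & 0x7fff = 0x5b8a; word=0x00005b8a
[15+:3] seq=2 & 0x7 = 0x2; word=0x00015b8a
[18+:9] tag=54 & 0x1ff = 0x36; word=0x00d95b8a
[27+:5] mode=-2 & 0x1f = 0x1e; word=0xf0d95b8a
word = 0xf0d95b8a → little-endian bytes:
  [0]=0x8a  [1]=0x5b  [2]=0xd9  [3]=0xf0

8a 5b d9 f0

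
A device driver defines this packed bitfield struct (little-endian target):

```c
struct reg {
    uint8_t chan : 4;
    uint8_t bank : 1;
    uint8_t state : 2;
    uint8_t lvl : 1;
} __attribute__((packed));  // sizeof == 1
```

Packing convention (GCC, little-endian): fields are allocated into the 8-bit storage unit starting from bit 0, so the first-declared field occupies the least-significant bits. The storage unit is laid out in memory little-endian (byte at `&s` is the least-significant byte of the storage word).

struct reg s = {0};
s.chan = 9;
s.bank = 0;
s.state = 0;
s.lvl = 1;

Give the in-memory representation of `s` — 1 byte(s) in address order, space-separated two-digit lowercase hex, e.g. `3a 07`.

89

[0+:4] chan=9 & 0xf = 0x9; word=0x09
[4+:1] bank=0 & 0x1 = 0x0; word=0x09
[5+:2] state=0 & 0x3 = 0x0; word=0x09
[7+:1] lvl=1 & 0x1 = 0x1; word=0x89
word = 0x89 → little-endian bytes:
  [0]=0x89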